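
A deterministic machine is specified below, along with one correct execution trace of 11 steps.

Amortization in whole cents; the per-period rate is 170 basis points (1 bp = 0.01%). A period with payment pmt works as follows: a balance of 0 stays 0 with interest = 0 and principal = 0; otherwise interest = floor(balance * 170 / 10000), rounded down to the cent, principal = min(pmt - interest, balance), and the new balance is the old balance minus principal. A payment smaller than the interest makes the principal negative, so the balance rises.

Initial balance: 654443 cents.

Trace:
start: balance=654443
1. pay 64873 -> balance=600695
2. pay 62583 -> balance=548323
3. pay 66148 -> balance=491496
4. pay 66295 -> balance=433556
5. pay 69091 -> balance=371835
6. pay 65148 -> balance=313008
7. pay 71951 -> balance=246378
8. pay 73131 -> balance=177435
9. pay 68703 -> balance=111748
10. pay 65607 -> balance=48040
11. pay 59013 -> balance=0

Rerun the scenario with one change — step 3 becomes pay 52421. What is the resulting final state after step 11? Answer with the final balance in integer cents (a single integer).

5551

(re-executing from step 3 with the substitution; state before step 3: balance=548323)
3. pay 52421 -> balance=505223
4. pay 66295 -> balance=447516
5. pay 69091 -> balance=386032
6. pay 65148 -> balance=327446
7. pay 71951 -> balance=261061
8. pay 73131 -> balance=192368
9. pay 68703 -> balance=126935
10. pay 65607 -> balance=63485
11. pay 59013 -> balance=5551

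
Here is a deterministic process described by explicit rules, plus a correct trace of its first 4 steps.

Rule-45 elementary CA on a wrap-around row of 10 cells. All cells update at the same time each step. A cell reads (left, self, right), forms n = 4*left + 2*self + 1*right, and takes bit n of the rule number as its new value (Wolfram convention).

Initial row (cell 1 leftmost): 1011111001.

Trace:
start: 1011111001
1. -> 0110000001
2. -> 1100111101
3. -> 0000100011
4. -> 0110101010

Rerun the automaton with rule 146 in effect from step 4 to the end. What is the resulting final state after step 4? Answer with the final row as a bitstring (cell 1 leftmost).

(re-executing step 4 under rule 146; state before step 4: 0000100011)
4. -> 1001010100

1001010100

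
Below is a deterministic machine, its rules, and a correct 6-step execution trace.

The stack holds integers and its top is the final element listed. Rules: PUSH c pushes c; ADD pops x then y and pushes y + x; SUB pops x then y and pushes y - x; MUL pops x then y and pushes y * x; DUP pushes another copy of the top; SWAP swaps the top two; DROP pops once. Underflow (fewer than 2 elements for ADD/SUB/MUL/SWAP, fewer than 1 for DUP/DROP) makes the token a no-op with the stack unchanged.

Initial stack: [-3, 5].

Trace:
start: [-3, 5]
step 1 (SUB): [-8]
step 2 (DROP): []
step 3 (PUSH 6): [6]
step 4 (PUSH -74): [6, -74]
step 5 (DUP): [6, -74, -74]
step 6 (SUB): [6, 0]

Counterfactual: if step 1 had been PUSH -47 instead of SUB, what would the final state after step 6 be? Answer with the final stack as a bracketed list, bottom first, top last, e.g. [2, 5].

[-3, 5, 6, 0]

(re-executing from step 1 with the substitution; state before step 1: [-3, 5])
step 1 (PUSH -47): [-3, 5, -47]
step 2 (DROP): [-3, 5]
step 3 (PUSH 6): [-3, 5, 6]
step 4 (PUSH -74): [-3, 5, 6, -74]
step 5 (DUP): [-3, 5, 6, -74, -74]
step 6 (SUB): [-3, 5, 6, 0]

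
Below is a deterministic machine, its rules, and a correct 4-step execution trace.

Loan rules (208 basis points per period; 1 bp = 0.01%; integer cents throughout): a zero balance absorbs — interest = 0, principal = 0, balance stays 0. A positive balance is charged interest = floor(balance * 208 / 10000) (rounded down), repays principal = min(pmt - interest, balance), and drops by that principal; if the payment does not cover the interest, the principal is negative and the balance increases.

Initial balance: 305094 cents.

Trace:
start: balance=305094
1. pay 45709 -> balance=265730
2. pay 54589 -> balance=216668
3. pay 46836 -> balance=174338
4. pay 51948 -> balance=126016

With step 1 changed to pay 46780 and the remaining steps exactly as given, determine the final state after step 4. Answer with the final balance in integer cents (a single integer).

(re-executing from step 1 with the substitution; state before step 1: balance=305094)
1. pay 46780 -> balance=264659
2. pay 54589 -> balance=215574
3. pay 46836 -> balance=173221
4. pay 51948 -> balance=124875

124875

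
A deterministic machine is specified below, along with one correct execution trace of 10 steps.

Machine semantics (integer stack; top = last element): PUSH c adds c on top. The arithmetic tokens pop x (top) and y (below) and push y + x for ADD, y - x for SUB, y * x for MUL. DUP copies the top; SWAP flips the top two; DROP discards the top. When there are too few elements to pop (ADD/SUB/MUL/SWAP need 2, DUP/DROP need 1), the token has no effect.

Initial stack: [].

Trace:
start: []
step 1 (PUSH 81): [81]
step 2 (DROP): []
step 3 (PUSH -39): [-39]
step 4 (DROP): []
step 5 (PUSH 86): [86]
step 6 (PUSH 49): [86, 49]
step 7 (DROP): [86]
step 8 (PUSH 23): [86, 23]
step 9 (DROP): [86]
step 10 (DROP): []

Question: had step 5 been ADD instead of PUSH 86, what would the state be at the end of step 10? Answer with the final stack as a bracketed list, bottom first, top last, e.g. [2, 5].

[]

(re-executing from step 5 with the substitution; state before step 5: [])
step 5 (ADD): []
step 6 (PUSH 49): [49]
step 7 (DROP): []
step 8 (PUSH 23): [23]
step 9 (DROP): []
step 10 (DROP): []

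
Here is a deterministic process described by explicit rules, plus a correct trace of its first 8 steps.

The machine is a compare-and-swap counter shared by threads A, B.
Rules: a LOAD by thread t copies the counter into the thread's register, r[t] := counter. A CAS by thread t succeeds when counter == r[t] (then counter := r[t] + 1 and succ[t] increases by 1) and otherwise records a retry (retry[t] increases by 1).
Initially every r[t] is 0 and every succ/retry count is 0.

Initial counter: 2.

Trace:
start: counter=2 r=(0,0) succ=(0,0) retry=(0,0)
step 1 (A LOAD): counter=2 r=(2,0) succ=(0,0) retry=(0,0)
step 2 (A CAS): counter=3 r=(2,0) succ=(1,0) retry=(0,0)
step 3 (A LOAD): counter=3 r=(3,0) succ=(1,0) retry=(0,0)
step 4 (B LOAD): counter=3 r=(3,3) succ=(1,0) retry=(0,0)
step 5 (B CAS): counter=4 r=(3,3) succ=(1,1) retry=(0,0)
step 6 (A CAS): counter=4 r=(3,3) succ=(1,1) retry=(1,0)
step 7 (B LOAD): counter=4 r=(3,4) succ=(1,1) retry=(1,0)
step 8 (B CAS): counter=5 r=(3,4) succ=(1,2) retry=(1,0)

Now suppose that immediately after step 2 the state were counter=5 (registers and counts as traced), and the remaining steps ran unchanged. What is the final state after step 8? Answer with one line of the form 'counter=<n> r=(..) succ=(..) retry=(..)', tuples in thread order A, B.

state after step 2 := counter=5 r=(2,0) succ=(1,0) retry=(0,0)
step 3 (A LOAD): counter=5 r=(5,0) succ=(1,0) retry=(0,0)
step 4 (B LOAD): counter=5 r=(5,5) succ=(1,0) retry=(0,0)
step 5 (B CAS): counter=6 r=(5,5) succ=(1,1) retry=(0,0)
step 6 (A CAS): counter=6 r=(5,5) succ=(1,1) retry=(1,0)
step 7 (B LOAD): counter=6 r=(5,6) succ=(1,1) retry=(1,0)
step 8 (B CAS): counter=7 r=(5,6) succ=(1,2) retry=(1,0)

counter=7 r=(5,6) succ=(1,2) retry=(1,0)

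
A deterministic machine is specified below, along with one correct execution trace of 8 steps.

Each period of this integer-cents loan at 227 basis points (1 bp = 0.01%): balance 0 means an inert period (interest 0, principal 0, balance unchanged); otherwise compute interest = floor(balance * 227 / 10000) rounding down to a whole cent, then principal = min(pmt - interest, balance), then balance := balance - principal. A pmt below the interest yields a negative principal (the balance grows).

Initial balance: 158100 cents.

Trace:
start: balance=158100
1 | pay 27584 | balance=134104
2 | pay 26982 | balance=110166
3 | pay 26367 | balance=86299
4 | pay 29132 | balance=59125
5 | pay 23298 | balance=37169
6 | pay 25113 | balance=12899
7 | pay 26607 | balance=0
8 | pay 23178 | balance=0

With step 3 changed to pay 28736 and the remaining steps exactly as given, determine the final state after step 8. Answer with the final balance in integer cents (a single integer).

(re-executing from step 3 with the substitution; state before step 3: balance=110166)
3 | pay 28736 | balance=83930
4 | pay 29132 | balance=56703
5 | pay 23298 | balance=34692
6 | pay 25113 | balance=10366
7 | pay 26607 | balance=0
8 | pay 23178 | balance=0

0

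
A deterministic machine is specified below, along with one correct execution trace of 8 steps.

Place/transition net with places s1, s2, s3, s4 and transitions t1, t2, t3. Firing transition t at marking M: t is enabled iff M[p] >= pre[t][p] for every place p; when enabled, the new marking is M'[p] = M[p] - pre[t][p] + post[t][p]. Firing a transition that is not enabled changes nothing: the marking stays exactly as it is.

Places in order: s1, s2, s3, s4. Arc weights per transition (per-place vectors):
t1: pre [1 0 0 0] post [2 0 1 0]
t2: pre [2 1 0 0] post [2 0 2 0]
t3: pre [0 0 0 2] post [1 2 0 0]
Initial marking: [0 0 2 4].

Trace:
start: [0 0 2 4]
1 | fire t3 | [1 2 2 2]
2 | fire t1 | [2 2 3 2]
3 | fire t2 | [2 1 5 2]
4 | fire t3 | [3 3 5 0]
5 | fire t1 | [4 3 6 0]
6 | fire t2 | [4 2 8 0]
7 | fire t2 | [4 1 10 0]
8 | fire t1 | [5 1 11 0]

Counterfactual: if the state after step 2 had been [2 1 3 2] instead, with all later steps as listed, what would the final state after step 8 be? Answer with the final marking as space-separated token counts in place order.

5 0 11 0

state after step 2 := [2 1 3 2]
3 | fire t2 | [2 0 5 2]
4 | fire t3 | [3 2 5 0]
5 | fire t1 | [4 2 6 0]
6 | fire t2 | [4 1 8 0]
7 | fire t2 | [4 0 10 0]
8 | fire t1 | [5 0 11 0]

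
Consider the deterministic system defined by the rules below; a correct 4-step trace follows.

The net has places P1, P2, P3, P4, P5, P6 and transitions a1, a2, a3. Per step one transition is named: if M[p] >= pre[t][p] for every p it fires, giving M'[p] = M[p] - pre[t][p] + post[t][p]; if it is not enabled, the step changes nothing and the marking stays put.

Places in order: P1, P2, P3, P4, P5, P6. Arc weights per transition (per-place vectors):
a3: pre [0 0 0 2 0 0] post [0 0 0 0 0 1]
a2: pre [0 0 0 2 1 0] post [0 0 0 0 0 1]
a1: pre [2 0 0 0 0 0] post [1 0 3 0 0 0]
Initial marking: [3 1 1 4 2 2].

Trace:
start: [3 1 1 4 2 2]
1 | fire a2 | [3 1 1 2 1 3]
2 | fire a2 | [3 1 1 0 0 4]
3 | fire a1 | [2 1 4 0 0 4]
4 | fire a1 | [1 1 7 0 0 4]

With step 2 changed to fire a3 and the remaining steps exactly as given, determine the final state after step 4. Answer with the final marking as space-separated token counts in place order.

1 1 7 0 1 4

(re-executing from step 2 with the substitution; state before step 2: [3 1 1 2 1 3])
2 | fire a3 | [3 1 1 0 1 4]
3 | fire a1 | [2 1 4 0 1 4]
4 | fire a1 | [1 1 7 0 1 4]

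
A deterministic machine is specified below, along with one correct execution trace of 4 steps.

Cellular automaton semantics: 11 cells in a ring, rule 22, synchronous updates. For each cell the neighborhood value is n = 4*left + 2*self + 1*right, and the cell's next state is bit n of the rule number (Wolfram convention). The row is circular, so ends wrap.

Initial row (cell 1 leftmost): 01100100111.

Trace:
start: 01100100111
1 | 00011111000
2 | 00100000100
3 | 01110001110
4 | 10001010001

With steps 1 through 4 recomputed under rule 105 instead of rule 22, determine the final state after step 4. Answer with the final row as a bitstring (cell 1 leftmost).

01011100011

(re-executing steps 1..4 under rule 105; state before step 1: 01100100111)
1 | 11100000101
2 | 00101110011
3 | 00011010011
4 | 01011100011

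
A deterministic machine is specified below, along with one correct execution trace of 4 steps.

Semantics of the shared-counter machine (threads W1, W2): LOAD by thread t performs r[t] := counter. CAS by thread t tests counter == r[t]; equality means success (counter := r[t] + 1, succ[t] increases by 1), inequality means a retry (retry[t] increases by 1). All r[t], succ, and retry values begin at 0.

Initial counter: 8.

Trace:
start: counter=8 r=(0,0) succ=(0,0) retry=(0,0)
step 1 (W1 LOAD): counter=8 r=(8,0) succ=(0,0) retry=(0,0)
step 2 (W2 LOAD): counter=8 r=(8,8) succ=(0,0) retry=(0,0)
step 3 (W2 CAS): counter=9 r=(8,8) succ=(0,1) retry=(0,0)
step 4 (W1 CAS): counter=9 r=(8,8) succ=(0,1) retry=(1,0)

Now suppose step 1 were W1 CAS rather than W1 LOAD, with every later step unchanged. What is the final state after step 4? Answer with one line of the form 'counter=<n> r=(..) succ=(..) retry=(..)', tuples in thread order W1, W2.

(re-executing from step 1 with the substitution; state before step 1: counter=8 r=(0,0) succ=(0,0) retry=(0,0))
step 1 (W1 CAS): counter=8 r=(0,0) succ=(0,0) retry=(1,0)
step 2 (W2 LOAD): counter=8 r=(0,8) succ=(0,0) retry=(1,0)
step 3 (W2 CAS): counter=9 r=(0,8) succ=(0,1) retry=(1,0)
step 4 (W1 CAS): counter=9 r=(0,8) succ=(0,1) retry=(2,0)

counter=9 r=(0,8) succ=(0,1) retry=(2,0)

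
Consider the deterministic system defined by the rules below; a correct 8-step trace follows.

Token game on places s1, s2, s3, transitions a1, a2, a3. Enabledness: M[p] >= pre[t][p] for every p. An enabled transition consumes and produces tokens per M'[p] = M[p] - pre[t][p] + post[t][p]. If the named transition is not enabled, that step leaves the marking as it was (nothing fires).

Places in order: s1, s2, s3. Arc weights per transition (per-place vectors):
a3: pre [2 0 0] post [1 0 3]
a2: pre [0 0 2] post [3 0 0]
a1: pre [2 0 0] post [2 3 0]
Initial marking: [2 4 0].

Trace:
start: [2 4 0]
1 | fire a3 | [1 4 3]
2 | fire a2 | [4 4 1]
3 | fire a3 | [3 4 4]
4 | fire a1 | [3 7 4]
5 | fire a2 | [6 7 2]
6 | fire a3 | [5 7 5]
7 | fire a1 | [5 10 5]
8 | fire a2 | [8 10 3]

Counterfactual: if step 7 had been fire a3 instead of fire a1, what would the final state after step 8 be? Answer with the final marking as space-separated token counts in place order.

7 7 6

(re-executing from step 7 with the substitution; state before step 7: [5 7 5])
7 | fire a3 | [4 7 8]
8 | fire a2 | [7 7 6]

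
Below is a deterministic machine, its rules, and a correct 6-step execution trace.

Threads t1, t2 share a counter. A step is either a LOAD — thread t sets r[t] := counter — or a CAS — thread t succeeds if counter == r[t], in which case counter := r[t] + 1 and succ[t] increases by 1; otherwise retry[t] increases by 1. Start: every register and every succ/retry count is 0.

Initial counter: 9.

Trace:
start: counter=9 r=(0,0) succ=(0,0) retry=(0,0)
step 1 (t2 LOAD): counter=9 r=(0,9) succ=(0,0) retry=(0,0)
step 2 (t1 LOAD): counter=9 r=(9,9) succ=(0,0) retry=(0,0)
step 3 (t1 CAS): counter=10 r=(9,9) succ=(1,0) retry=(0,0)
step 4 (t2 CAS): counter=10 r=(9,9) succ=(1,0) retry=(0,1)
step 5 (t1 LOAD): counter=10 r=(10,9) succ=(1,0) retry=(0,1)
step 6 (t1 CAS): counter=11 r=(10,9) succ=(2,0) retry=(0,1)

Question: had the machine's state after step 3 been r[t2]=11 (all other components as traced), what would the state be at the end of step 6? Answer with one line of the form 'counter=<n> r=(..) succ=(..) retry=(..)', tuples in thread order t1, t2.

counter=11 r=(10,11) succ=(2,0) retry=(0,1)

state after step 3 := counter=10 r=(9,11) succ=(1,0) retry=(0,0)
step 4 (t2 CAS): counter=10 r=(9,11) succ=(1,0) retry=(0,1)
step 5 (t1 LOAD): counter=10 r=(10,11) succ=(1,0) retry=(0,1)
step 6 (t1 CAS): counter=11 r=(10,11) succ=(2,0) retry=(0,1)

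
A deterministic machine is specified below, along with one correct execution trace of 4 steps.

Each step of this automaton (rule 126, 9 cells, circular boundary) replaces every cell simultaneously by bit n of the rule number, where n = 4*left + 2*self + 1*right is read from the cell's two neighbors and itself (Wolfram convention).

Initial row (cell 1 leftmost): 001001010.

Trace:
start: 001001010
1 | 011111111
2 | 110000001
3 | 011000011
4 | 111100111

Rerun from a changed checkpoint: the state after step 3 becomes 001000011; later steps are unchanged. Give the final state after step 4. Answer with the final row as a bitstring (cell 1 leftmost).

state after step 3 := 001000011
4 | 111100111

111100111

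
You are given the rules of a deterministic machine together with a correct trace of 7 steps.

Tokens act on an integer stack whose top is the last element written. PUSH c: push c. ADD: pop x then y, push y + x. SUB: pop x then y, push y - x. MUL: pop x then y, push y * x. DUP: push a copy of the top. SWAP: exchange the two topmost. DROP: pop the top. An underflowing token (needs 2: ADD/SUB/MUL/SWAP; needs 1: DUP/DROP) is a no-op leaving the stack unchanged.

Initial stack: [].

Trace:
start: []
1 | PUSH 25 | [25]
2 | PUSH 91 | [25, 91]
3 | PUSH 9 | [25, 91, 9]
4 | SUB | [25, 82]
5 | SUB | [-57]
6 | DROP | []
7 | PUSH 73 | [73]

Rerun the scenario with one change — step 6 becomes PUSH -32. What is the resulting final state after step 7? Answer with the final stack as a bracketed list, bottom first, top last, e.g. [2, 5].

[-57, -32, 73]

(re-executing from step 6 with the substitution; state before step 6: [-57])
6 | PUSH -32 | [-57, -32]
7 | PUSH 73 | [-57, -32, 73]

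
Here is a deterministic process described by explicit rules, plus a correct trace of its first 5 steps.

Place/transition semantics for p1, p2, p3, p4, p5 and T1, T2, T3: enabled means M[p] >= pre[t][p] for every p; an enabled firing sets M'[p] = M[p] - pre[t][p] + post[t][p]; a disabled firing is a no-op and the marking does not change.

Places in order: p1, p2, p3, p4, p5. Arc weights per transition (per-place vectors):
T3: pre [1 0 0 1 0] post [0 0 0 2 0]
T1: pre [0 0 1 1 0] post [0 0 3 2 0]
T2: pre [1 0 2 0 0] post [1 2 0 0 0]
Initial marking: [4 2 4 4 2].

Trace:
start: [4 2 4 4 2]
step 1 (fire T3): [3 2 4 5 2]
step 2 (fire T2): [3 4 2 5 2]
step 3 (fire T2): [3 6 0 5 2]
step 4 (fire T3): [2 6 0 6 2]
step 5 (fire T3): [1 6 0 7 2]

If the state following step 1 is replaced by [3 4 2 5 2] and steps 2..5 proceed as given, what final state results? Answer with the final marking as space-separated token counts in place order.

1 6 0 7 2

state after step 1 := [3 4 2 5 2]
step 2 (fire T2): [3 6 0 5 2]
step 3 (fire T2): [3 6 0 5 2]
step 4 (fire T3): [2 6 0 6 2]
step 5 (fire T3): [1 6 0 7 2]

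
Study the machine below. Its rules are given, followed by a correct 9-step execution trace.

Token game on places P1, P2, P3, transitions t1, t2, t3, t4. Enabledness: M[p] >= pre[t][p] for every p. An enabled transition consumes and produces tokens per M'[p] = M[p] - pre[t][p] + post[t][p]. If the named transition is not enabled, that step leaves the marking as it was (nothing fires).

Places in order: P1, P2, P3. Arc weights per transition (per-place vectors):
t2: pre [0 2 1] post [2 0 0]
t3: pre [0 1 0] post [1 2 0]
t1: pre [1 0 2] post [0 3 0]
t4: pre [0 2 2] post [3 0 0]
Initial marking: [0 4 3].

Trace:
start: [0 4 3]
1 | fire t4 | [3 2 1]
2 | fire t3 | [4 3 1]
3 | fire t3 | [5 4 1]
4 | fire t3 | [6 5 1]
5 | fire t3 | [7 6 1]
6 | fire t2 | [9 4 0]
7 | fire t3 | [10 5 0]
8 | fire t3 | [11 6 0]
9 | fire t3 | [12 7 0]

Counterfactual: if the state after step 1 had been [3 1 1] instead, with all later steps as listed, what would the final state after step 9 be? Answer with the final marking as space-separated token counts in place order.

state after step 1 := [3 1 1]
2 | fire t3 | [4 2 1]
3 | fire t3 | [5 3 1]
4 | fire t3 | [6 4 1]
5 | fire t3 | [7 5 1]
6 | fire t2 | [9 3 0]
7 | fire t3 | [10 4 0]
8 | fire t3 | [11 5 0]
9 | fire t3 | [12 6 0]

12 6 0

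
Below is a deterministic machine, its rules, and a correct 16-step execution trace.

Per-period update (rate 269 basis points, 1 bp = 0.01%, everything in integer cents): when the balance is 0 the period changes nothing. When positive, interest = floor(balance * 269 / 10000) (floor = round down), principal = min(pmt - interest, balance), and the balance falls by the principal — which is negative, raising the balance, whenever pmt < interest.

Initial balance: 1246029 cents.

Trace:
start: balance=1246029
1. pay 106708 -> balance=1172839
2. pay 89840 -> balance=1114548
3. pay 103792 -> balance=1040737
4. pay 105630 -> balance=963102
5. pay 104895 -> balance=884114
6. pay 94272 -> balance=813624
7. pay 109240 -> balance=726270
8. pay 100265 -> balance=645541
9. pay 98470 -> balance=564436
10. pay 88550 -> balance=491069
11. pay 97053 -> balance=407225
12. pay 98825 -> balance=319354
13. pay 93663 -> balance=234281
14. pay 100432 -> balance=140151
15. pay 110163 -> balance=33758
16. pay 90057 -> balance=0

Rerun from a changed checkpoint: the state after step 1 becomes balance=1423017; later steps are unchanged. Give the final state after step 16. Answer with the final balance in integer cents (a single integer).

state after step 1 := balance=1423017
2. pay 89840 -> balance=1371456
3. pay 103792 -> balance=1304556
4. pay 105630 -> balance=1234018
5. pay 104895 -> balance=1162318
6. pay 94272 -> balance=1099312
7. pay 109240 -> balance=1019643
8. pay 100265 -> balance=946806
9. pay 98470 -> balance=873805
10. pay 88550 -> balance=808760
11. pay 97053 -> balance=733462
12. pay 98825 -> balance=654367
13. pay 93663 -> balance=578306
14. pay 100432 -> balance=493430
15. pay 110163 -> balance=396540
16. pay 90057 -> balance=317149

317149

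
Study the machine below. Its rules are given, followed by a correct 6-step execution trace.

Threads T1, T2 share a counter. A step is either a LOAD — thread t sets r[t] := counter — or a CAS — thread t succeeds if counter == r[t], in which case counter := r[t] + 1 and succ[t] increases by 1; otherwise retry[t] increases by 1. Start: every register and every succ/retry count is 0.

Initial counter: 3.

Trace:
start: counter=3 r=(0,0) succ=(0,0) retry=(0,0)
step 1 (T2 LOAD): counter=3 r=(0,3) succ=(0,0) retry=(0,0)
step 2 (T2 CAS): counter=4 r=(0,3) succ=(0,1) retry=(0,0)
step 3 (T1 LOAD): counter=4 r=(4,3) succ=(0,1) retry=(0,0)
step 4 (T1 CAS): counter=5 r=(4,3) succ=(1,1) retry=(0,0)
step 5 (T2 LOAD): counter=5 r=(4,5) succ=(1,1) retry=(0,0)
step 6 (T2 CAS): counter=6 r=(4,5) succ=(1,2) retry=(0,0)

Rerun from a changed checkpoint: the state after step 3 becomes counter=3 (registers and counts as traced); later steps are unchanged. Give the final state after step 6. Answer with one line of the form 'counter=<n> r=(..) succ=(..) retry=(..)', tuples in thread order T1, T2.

counter=4 r=(4,3) succ=(0,2) retry=(1,0)

state after step 3 := counter=3 r=(4,3) succ=(0,1) retry=(0,0)
step 4 (T1 CAS): counter=3 r=(4,3) succ=(0,1) retry=(1,0)
step 5 (T2 LOAD): counter=3 r=(4,3) succ=(0,1) retry=(1,0)
step 6 (T2 CAS): counter=4 r=(4,3) succ=(0,2) retry=(1,0)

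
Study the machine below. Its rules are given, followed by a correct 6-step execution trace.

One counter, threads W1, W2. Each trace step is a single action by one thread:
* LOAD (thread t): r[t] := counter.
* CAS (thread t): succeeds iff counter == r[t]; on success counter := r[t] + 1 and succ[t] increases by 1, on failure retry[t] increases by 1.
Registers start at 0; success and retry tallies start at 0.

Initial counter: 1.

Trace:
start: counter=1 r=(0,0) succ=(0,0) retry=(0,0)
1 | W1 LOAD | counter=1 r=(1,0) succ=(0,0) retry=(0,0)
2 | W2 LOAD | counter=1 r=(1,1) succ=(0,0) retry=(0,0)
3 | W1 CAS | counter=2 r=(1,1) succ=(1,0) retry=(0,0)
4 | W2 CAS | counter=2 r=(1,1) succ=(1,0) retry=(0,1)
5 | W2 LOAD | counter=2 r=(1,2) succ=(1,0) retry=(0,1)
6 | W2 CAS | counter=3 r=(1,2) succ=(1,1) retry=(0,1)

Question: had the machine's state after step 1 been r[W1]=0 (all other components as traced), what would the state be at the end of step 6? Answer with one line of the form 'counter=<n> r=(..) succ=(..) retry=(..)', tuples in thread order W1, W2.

counter=3 r=(0,2) succ=(0,2) retry=(1,0)

state after step 1 := counter=1 r=(0,0) succ=(0,0) retry=(0,0)
2 | W2 LOAD | counter=1 r=(0,1) succ=(0,0) retry=(0,0)
3 | W1 CAS | counter=1 r=(0,1) succ=(0,0) retry=(1,0)
4 | W2 CAS | counter=2 r=(0,1) succ=(0,1) retry=(1,0)
5 | W2 LOAD | counter=2 r=(0,2) succ=(0,1) retry=(1,0)
6 | W2 CAS | counter=3 r=(0,2) succ=(0,2) retry=(1,0)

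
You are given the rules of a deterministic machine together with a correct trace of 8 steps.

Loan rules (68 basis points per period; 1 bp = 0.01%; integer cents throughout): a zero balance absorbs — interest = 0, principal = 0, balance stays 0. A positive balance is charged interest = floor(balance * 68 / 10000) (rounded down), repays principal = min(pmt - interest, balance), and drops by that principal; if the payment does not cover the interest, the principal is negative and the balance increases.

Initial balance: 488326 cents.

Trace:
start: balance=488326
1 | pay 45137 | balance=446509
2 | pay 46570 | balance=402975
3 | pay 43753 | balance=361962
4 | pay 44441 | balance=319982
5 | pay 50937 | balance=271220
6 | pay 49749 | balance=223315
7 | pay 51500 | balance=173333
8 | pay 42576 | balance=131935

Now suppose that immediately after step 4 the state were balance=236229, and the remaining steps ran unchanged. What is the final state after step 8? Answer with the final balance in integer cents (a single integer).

45881

state after step 4 := balance=236229
5 | pay 50937 | balance=186898
6 | pay 49749 | balance=138419
7 | pay 51500 | balance=87860
8 | pay 42576 | balance=45881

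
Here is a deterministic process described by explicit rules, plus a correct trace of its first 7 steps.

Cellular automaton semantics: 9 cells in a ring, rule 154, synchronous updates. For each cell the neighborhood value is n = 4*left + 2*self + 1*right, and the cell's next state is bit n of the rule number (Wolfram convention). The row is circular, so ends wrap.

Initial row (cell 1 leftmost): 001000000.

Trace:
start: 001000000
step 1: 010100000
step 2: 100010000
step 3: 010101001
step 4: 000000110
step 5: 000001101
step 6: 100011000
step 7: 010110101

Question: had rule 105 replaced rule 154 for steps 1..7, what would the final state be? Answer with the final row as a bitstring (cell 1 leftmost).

(re-executing steps 1..7 under rule 105; state before step 1: 001000000)
step 1: 100011111
step 2: 101010000
step 3: 010100110
step 4: 001000110
step 5: 100010110
step 6: 001001111
step 7: 000001001

000001001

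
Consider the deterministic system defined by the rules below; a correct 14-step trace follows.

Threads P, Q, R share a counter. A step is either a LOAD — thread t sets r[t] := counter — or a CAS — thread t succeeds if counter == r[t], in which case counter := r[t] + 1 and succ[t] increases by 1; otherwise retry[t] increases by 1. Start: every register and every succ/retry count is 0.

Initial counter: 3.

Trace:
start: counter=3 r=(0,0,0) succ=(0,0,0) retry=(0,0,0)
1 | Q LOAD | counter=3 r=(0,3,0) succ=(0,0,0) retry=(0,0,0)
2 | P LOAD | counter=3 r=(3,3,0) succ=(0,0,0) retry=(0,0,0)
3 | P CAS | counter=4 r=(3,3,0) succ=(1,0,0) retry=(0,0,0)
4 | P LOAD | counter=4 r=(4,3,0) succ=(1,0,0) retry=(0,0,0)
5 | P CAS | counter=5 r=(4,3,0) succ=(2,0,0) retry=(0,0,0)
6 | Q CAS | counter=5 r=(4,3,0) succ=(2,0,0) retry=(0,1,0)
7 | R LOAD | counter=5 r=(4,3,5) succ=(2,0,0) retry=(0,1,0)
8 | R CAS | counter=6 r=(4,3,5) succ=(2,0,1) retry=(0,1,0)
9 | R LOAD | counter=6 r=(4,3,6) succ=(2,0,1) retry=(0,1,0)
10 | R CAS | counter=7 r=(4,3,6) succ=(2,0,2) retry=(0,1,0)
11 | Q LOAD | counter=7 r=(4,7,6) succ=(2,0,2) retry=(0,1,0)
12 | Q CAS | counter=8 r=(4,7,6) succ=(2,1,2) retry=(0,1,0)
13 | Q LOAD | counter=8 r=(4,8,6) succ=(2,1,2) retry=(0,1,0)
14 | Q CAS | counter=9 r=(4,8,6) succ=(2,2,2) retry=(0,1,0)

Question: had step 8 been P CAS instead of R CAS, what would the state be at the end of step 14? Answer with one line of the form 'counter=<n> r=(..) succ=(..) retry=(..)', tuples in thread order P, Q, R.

counter=8 r=(4,7,5) succ=(2,2,1) retry=(1,1,0)

(re-executing from step 8 with the substitution; state before step 8: counter=5 r=(4,3,5) succ=(2,0,0) retry=(0,1,0))
8 | P CAS | counter=5 r=(4,3,5) succ=(2,0,0) retry=(1,1,0)
9 | R LOAD | counter=5 r=(4,3,5) succ=(2,0,0) retry=(1,1,0)
10 | R CAS | counter=6 r=(4,3,5) succ=(2,0,1) retry=(1,1,0)
11 | Q LOAD | counter=6 r=(4,6,5) succ=(2,0,1) retry=(1,1,0)
12 | Q CAS | counter=7 r=(4,6,5) succ=(2,1,1) retry=(1,1,0)
13 | Q LOAD | counter=7 r=(4,7,5) succ=(2,1,1) retry=(1,1,0)
14 | Q CAS | counter=8 r=(4,7,5) succ=(2,2,1) retry=(1,1,0)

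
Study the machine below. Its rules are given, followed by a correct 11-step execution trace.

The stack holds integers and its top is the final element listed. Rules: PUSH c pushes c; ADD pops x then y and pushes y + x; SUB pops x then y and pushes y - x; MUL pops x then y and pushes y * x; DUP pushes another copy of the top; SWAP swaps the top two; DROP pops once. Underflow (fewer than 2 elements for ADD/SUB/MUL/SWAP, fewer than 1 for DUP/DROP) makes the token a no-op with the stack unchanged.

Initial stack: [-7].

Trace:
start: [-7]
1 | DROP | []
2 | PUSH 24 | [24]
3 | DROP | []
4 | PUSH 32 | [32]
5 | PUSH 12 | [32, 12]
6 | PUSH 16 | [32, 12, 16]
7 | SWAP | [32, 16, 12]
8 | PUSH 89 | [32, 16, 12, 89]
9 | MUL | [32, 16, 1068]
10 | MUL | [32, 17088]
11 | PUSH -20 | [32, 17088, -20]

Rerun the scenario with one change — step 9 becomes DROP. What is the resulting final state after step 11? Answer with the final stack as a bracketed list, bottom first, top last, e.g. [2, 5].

[32, 192, -20]

(re-executing from step 9 with the substitution; state before step 9: [32, 16, 12, 89])
9 | DROP | [32, 16, 12]
10 | MUL | [32, 192]
11 | PUSH -20 | [32, 192, -20]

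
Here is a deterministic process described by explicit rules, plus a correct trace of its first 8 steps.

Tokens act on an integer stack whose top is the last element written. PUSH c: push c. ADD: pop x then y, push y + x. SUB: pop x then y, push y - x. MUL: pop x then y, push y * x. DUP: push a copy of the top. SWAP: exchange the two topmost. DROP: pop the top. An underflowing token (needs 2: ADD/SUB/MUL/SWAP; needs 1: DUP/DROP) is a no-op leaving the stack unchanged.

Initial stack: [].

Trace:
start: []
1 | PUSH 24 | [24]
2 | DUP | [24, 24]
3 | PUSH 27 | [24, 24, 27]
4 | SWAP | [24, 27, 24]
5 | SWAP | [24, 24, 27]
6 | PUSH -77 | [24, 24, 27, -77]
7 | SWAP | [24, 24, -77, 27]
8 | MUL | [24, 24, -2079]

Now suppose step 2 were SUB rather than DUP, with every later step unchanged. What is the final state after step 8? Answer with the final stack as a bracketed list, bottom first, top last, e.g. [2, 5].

(re-executing from step 2 with the substitution; state before step 2: [24])
2 | SUB | [24]
3 | PUSH 27 | [24, 27]
4 | SWAP | [27, 24]
5 | SWAP | [24, 27]
6 | PUSH -77 | [24, 27, -77]
7 | SWAP | [24, -77, 27]
8 | MUL | [24, -2079]

[24, -2079]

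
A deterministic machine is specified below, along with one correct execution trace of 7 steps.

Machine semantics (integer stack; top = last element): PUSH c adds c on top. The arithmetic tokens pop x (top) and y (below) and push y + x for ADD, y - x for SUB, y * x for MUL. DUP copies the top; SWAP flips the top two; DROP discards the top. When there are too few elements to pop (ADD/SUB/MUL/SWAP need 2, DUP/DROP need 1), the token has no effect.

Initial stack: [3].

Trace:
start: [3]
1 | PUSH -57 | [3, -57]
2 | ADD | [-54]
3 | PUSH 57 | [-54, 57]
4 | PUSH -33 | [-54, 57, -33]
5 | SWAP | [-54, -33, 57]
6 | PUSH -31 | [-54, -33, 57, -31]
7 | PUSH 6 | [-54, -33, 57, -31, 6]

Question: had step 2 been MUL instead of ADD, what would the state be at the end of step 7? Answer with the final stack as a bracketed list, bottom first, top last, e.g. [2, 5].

(re-executing from step 2 with the substitution; state before step 2: [3, -57])
2 | MUL | [-171]
3 | PUSH 57 | [-171, 57]
4 | PUSH -33 | [-171, 57, -33]
5 | SWAP | [-171, -33, 57]
6 | PUSH -31 | [-171, -33, 57, -31]
7 | PUSH 6 | [-171, -33, 57, -31, 6]

[-171, -33, 57, -31, 6]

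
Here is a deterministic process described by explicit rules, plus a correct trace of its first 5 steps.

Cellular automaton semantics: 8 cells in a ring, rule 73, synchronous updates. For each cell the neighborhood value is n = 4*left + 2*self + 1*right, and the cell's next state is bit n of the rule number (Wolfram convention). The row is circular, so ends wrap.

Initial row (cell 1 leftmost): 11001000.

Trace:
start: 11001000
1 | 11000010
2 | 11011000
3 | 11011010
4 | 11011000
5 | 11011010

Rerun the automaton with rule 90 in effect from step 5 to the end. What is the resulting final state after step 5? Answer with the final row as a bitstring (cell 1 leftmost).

11011101

(re-executing step 5 under rule 90; state before step 5: 11011000)
5 | 11011101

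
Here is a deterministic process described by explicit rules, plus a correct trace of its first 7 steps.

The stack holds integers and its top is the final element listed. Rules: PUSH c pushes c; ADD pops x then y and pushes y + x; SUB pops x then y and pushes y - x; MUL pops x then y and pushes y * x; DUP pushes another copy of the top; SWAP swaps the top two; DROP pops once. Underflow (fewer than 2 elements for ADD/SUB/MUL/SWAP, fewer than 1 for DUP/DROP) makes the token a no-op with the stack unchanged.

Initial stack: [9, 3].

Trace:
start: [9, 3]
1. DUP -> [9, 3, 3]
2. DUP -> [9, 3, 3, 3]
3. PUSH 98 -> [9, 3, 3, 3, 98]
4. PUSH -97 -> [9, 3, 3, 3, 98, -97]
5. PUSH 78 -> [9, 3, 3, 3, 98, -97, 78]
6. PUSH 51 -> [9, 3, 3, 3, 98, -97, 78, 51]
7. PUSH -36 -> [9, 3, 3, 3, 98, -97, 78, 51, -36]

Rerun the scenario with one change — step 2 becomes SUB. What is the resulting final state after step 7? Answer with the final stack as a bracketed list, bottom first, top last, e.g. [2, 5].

[9, 0, 98, -97, 78, 51, -36]

(re-executing from step 2 with the substitution; state before step 2: [9, 3, 3])
2. SUB -> [9, 0]
3. PUSH 98 -> [9, 0, 98]
4. PUSH -97 -> [9, 0, 98, -97]
5. PUSH 78 -> [9, 0, 98, -97, 78]
6. PUSH 51 -> [9, 0, 98, -97, 78, 51]
7. PUSH -36 -> [9, 0, 98, -97, 78, 51, -36]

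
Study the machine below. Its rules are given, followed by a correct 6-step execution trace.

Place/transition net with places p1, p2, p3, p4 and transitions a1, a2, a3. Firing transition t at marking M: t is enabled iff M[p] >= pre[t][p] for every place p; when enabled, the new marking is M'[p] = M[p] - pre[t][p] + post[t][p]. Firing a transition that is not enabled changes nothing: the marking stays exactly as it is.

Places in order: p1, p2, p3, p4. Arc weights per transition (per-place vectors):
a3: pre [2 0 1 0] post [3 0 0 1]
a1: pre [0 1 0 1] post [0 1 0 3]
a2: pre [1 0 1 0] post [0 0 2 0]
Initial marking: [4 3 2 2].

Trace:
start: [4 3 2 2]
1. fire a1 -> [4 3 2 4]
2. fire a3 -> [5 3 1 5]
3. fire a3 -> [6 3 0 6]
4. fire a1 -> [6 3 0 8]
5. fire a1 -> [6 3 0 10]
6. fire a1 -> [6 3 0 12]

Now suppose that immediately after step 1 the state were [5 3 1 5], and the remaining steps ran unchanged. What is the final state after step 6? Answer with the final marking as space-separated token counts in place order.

state after step 1 := [5 3 1 5]
2. fire a3 -> [6 3 0 6]
3. fire a3 -> [6 3 0 6]
4. fire a1 -> [6 3 0 8]
5. fire a1 -> [6 3 0 10]
6. fire a1 -> [6 3 0 12]

6 3 0 12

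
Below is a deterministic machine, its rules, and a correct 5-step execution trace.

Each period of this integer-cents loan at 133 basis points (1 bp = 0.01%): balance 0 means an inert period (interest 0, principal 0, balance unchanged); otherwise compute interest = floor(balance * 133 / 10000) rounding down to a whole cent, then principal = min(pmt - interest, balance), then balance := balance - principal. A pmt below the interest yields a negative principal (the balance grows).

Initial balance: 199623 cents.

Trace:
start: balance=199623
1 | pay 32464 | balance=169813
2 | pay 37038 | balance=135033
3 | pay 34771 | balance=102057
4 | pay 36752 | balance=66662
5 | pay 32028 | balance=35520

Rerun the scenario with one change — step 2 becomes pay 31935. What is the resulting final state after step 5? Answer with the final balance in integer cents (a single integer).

40830

(re-executing from step 2 with the substitution; state before step 2: balance=169813)
2 | pay 31935 | balance=140136
3 | pay 34771 | balance=107228
4 | pay 36752 | balance=71902
5 | pay 32028 | balance=40830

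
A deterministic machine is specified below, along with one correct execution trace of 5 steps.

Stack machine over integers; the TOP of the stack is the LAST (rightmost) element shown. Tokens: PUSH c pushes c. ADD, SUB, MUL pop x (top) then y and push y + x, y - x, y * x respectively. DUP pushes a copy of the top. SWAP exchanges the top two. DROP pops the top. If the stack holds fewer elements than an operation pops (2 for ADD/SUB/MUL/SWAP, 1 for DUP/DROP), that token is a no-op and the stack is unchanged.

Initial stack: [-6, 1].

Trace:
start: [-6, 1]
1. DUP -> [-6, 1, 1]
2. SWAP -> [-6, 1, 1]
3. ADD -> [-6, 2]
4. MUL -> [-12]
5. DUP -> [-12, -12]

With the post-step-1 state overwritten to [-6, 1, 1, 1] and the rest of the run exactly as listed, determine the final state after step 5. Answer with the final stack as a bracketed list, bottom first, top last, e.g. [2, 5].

[-6, 2, 2]

state after step 1 := [-6, 1, 1, 1]
2. SWAP -> [-6, 1, 1, 1]
3. ADD -> [-6, 1, 2]
4. MUL -> [-6, 2]
5. DUP -> [-6, 2, 2]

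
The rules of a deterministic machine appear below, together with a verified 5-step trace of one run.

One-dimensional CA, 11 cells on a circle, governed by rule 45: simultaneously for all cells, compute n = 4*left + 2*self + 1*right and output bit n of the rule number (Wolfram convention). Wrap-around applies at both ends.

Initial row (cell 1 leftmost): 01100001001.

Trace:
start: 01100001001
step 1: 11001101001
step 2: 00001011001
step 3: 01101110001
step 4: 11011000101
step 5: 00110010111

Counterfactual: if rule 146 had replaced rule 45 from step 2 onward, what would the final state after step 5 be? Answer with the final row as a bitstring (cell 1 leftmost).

(re-executing steps 2..5 under rule 146; state before step 2: 11001101001)
step 2: 10110000110
step 3: 00001001000
step 4: 00010110100
step 5: 00100000010

00100000010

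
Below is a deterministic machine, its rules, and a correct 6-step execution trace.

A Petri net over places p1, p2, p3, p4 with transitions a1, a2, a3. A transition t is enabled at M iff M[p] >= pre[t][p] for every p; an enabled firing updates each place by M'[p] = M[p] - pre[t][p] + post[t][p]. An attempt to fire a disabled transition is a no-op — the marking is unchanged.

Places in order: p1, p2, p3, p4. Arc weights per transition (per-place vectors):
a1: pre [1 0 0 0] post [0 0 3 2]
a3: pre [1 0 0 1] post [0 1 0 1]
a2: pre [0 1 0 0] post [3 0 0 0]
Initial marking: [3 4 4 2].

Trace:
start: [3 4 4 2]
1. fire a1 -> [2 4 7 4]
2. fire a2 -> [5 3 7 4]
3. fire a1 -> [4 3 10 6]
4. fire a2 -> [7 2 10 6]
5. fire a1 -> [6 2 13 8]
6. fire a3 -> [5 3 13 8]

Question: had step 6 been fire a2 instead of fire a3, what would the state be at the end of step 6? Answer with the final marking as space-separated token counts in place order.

9 1 13 8

(re-executing from step 6 with the substitution; state before step 6: [6 2 13 8])
6. fire a2 -> [9 1 13 8]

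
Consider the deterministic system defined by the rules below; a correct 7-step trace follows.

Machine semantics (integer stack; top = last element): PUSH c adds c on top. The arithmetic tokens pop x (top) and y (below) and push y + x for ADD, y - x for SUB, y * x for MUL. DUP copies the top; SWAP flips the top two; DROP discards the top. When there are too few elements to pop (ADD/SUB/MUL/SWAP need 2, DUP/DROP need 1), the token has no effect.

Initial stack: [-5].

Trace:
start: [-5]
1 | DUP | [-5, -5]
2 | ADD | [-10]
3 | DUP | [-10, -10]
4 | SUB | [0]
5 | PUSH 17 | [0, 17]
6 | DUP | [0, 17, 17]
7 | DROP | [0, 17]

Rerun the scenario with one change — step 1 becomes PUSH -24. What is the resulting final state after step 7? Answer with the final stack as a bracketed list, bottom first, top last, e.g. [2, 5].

[0, 17]

(re-executing from step 1 with the substitution; state before step 1: [-5])
1 | PUSH -24 | [-5, -24]
2 | ADD | [-29]
3 | DUP | [-29, -29]
4 | SUB | [0]
5 | PUSH 17 | [0, 17]
6 | DUP | [0, 17, 17]
7 | DROP | [0, 17]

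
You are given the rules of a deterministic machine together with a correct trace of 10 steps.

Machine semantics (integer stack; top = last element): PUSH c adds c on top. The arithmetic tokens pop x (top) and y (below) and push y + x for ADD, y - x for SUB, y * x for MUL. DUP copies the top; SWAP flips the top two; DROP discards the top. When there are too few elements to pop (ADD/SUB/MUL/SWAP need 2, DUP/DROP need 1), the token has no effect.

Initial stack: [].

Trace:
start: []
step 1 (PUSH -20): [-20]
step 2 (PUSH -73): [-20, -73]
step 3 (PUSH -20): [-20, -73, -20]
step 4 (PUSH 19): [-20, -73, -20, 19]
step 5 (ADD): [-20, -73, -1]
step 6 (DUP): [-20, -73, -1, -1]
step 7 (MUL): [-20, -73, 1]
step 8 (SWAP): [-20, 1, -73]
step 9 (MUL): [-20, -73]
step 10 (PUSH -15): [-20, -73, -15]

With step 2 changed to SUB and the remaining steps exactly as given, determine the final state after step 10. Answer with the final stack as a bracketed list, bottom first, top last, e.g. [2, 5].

[-20, -15]

(re-executing from step 2 with the substitution; state before step 2: [-20])
step 2 (SUB): [-20]
step 3 (PUSH -20): [-20, -20]
step 4 (PUSH 19): [-20, -20, 19]
step 5 (ADD): [-20, -1]
step 6 (DUP): [-20, -1, -1]
step 7 (MUL): [-20, 1]
step 8 (SWAP): [1, -20]
step 9 (MUL): [-20]
step 10 (PUSH -15): [-20, -15]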